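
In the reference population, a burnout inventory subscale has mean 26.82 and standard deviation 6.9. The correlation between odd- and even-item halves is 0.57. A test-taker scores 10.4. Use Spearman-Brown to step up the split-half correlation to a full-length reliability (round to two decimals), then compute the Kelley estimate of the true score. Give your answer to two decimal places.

14.83

Spearman-Brown: ρ = 2r/(1 + r) = 2(0.57)/(1 + 0.57) = 1.140/1.57 = 0.7261 → 0.73
Kelley's formula gives T̂ = 0.73·10.4 + 0.27·26.82 = 7.592 + 7.2414 = 14.833.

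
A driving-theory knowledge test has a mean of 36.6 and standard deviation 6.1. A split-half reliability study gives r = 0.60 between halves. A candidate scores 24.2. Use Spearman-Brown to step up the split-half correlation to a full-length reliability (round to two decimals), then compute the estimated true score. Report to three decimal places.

27.300

Spearman-Brown: ρ = 2r/(1 + r) = 2(0.60)/(1 + 0.60) = 1.200/1.60 = 0.7500 → 0.75
T̂ = ρX + (1 − ρ)μ
  = 0.75 × 24.2 + 0.25 × 36.6
  = 18.150 + 9.150
  = 27.3000
  ≈ 27.300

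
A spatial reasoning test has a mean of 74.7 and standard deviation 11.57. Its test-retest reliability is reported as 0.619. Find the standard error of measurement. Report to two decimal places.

7.14

SEM = SD · √(1 − ρ) = 11.57 × √0.381 = 11.57 × 0.6173 = 7.142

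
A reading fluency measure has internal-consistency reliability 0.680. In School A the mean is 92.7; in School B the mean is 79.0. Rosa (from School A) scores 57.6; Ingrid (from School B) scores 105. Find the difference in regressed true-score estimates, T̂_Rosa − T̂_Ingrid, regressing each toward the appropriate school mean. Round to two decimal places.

T̂_Rosa = 0.680(57.6) + 0.320(92.7) = 68.8320
T̂_Ingrid = 0.680(105) + 0.320(79.0) = 96.6800
Difference = 68.8320 − 96.6800 = -27.8480

-27.85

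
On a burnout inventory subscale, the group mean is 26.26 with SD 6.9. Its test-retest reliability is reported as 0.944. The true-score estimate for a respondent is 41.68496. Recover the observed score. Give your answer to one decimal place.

42.6

T̂ = ρX + (1 − ρ)μ  ⇒  X = (T̂ − (1 − ρ)μ) / ρ
X = (41.68496 − 0.056 × 26.26) / 0.944 = (41.68496 − 1.47056) / 0.944 = 40.21440 / 0.944 = 42.600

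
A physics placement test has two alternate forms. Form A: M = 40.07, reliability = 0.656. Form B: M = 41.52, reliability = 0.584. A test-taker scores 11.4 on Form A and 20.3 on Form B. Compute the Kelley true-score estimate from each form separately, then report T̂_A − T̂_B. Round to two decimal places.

-7.87

T̂_A = 0.656(11.4) + 0.344(40.07) = 21.2625
T̂_B = 0.584(20.3) + 0.416(41.52) = 29.1275
T̂_A − T̂_B = -7.8650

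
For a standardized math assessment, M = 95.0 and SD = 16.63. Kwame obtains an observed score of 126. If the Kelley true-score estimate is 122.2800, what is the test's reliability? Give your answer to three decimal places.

0.880

T̂ = ρX + (1 − ρ)μ  ⇒  T̂ − μ = ρ(X − μ)
ρ = (T̂ − μ)/(X − μ) = (122.2800 − 95.0) / (126 − 95.0) = 27.2800 / 31.0 = 0.88000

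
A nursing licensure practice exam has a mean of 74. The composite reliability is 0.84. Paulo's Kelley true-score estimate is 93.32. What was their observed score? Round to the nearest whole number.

97

T̂ = ρX + (1 − ρ)μ  ⇒  X = (T̂ − (1 − ρ)μ) / ρ
X = (93.32 − 0.16 × 74) / 0.84 = (93.32 − 11.84) / 0.84 = 81.48 / 0.84 = 97.00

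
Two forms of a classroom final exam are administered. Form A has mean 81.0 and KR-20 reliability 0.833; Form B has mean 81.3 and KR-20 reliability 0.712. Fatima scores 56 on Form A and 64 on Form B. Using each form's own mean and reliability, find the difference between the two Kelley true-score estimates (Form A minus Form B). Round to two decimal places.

T̂_A = 0.833(56) + 0.167(81.0) = 60.1750
T̂_B = 0.712(64) + 0.288(81.3) = 68.9824
T̂_A − T̂_B = -8.8074

-8.81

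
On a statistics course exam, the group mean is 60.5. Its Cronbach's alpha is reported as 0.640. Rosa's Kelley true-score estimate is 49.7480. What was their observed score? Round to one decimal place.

43.7

T̂ = ρX + (1 − ρ)μ  ⇒  X = (T̂ − (1 − ρ)μ) / ρ
X = (49.7480 − 0.360 × 60.5) / 0.640 = (49.7480 − 21.7800) / 0.640 = 27.9680 / 0.640 = 43.700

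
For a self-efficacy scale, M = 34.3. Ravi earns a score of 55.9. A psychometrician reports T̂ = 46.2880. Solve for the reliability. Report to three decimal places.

0.555

T̂ = ρX + (1 − ρ)μ  ⇒  T̂ − μ = ρ(X − μ)
ρ = (T̂ − μ)/(X − μ) = (46.2880 − 34.3) / (55.9 − 34.3) = 11.9880 / 21.6 = 0.55500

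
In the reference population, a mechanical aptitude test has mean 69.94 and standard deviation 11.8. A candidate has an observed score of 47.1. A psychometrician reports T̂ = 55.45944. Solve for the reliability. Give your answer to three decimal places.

0.634

T̂ = ρX + (1 − ρ)μ  ⇒  T̂ − μ = ρ(X − μ)
ρ = (T̂ − μ)/(X − μ) = (55.45944 − 69.94) / (47.1 − 69.94) = -14.48056 / -22.84 = 0.63400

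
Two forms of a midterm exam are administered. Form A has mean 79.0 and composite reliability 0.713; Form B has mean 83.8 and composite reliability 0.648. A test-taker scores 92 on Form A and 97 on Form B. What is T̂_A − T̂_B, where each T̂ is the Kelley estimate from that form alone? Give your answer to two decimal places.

T̂_A = 0.713(92) + 0.287(79.0) = 88.2690
T̂_B = 0.648(97) + 0.352(83.8) = 92.3536
T̂_A − T̂_B = -4.0846

-4.08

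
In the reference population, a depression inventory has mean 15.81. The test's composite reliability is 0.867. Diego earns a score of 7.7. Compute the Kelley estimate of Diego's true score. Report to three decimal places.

T̂ = 0.867(7.7) + 0.133(15.81) = 6.6759 + 2.10273 = 8.7786 → 8.779

8.779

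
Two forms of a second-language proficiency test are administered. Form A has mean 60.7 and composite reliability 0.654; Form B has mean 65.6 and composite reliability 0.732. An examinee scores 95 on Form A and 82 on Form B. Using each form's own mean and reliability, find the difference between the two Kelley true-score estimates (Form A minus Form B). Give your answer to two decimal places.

5.53

T̂_A = 0.654(95) + 0.346(60.7) = 83.1322
T̂_B = 0.732(82) + 0.268(65.6) = 77.6048
T̂_A − T̂_B = 5.5274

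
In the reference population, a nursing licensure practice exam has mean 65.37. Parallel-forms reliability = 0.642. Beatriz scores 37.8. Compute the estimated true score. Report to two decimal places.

T̂ = ρX + (1 − ρ)μ
  = 0.642 × 37.8 + 0.358 × 65.37
  = 24.2676 + 23.40246
  = 47.670
  ≈ 47.67

47.67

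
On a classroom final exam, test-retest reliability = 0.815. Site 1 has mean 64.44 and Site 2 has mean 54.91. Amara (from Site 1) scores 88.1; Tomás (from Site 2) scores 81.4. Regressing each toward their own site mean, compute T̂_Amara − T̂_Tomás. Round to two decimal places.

T̂_Amara = 0.815(88.1) + 0.185(64.44) = 83.7229
T̂_Tomás = 0.815(81.4) + 0.185(54.91) = 76.4993
Difference = 83.7229 − 76.4993 = 7.2236

7.22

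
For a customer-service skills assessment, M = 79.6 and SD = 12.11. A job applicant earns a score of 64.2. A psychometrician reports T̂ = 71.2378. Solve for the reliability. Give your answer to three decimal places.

T̂ = ρX + (1 − ρ)μ  ⇒  T̂ − μ = ρ(X − μ)
ρ = (T̂ − μ)/(X − μ) = (71.2378 − 79.6) / (64.2 − 79.6) = -8.3622 / -15.4 = 0.54300

0.543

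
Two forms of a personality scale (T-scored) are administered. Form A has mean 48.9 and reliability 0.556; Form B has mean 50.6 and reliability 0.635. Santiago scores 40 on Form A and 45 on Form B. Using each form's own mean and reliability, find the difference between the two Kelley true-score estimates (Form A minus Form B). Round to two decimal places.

-3.09

T̂_A = 0.556(40) + 0.444(48.9) = 43.9516
T̂_B = 0.635(45) + 0.365(50.6) = 47.0440
T̂_A − T̂_B = -3.0924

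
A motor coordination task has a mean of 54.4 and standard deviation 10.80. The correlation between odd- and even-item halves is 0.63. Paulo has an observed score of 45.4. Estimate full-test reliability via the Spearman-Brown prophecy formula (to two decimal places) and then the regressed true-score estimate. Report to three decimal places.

Spearman-Brown: ρ = 2r/(1 + r) = 2(0.63)/(1 + 0.63) = 1.260/1.63 = 0.7730 → 0.77
T̂ = ρX + (1 − ρ)μ
  = 0.77 × 45.4 + 0.23 × 54.4
  = 34.958 + 12.512
  = 47.4700
  ≈ 47.470

47.470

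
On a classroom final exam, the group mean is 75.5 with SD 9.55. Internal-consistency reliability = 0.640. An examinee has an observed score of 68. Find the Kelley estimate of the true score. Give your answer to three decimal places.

Kelley's formula gives T̂ = 0.640·68 + 0.360·75.5 = 43.520 + 27.1800 = 70.7000.

70.700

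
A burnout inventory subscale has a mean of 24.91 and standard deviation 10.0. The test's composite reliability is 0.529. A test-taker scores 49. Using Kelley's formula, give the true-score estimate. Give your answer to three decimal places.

T̂ = 0.529(49) + 0.471(24.91) = 25.921 + 11.73261 = 37.6536 → 37.654

37.654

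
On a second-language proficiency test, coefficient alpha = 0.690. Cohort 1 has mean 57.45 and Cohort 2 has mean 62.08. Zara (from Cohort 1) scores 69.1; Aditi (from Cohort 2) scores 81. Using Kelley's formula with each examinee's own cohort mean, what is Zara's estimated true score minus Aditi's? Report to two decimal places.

-9.65

T̂_Zara = 0.690(69.1) + 0.310(57.45) = 65.4885
T̂_Aditi = 0.690(81) + 0.310(62.08) = 75.1348
Difference = 65.4885 − 75.1348 = -9.6463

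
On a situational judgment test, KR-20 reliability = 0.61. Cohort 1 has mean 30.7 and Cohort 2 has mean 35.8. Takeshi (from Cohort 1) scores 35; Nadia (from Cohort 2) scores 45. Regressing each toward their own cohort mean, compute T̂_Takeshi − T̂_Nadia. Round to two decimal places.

T̂_Takeshi = 0.61(35) + 0.39(30.7) = 33.3230
T̂_Nadia = 0.61(45) + 0.39(35.8) = 41.4120
Difference = 33.3230 − 41.4120 = -8.0890

-8.09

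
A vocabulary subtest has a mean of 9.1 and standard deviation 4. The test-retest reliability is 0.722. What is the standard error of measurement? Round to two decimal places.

2.11

SEM = SD · √(1 − ρ) = 4 × √0.278 = 4 × 0.5273 = 2.109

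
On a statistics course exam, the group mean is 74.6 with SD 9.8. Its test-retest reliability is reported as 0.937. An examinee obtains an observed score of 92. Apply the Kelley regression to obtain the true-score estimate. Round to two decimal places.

90.90

Weight the observed score by reliability and the mean by (1 − reliability): T̂ = 0.937·92 + 0.063·74.6 = 86.204 + 4.6998 = 90.904.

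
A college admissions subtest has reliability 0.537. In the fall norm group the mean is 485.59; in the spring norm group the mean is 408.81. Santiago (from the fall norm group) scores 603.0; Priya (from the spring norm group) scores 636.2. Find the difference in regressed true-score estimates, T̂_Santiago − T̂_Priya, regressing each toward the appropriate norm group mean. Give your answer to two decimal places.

17.72

T̂_Santiago = 0.537(603.0) + 0.463(485.59) = 548.6392
T̂_Priya = 0.537(636.2) + 0.463(408.81) = 530.9184
Difference = 548.6392 − 530.9184 = 17.7207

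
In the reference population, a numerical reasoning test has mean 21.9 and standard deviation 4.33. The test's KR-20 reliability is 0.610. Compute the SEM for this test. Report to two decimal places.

SEM = SD · √(1 − ρ) = 4.33 × √0.390 = 4.33 × 0.6245 = 2.704

2.70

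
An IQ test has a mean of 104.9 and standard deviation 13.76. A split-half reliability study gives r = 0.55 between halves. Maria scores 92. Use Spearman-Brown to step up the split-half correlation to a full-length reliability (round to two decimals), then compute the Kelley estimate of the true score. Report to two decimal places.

Spearman-Brown: ρ = 2r/(1 + r) = 2(0.55)/(1 + 0.55) = 1.100/1.55 = 0.7097 → 0.71
T̂ = 0.71(92) + 0.29(104.9) = 65.32 + 30.421 = 95.741 → 95.74

95.74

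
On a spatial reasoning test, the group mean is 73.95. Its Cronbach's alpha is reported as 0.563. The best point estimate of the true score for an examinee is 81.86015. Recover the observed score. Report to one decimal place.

88.0

T̂ = ρX + (1 − ρ)μ  ⇒  X = (T̂ − (1 − ρ)μ) / ρ
X = (81.86015 − 0.437 × 73.95) / 0.563 = (81.86015 − 32.31615) / 0.563 = 49.54400 / 0.563 = 88.000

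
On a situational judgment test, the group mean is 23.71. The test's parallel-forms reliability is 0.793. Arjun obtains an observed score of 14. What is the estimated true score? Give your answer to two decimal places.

16.01

T̂ = 0.793(14) + 0.207(23.71) = 11.102 + 4.90797 = 16.010 → 16.01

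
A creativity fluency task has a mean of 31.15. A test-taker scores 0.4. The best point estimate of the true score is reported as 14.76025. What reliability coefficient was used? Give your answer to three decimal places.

T̂ = ρX + (1 − ρ)μ  ⇒  T̂ − μ = ρ(X − μ)
ρ = (T̂ − μ)/(X − μ) = (14.76025 − 31.15) / (0.4 − 31.15) = -16.38975 / -30.75 = 0.53300

0.533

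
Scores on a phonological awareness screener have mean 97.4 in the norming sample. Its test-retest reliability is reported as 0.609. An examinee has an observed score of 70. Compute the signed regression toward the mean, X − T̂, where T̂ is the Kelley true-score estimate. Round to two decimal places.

-10.71

Regress the observed score toward the mean by the unreliability: T̂ = 0.609·70 + 0.391·97.4 = 42.630 + 38.0834 = 80.7134.
X − T̂ = 70 − 80.713 = -10.713 → -10.71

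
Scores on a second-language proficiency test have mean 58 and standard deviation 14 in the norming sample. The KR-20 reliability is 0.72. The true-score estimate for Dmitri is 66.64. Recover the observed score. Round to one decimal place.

70.0

T̂ = ρX + (1 − ρ)μ  ⇒  X = (T̂ − (1 − ρ)μ) / ρ
X = (66.64 − 0.28 × 58) / 0.72 = (66.64 − 16.24) / 0.72 = 50.40 / 0.72 = 70.000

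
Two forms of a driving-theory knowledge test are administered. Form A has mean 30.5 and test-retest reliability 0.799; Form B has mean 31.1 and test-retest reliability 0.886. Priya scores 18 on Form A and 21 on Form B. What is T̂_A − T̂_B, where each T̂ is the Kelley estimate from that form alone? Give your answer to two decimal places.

T̂_A = 0.799(18) + 0.201(30.5) = 20.5125
T̂_B = 0.886(21) + 0.114(31.1) = 22.1514
T̂_A − T̂_B = -1.6389

-1.64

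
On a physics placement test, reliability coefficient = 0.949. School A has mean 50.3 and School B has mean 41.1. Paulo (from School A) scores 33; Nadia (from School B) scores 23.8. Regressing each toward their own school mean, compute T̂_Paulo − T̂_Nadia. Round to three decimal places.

T̂_Paulo = 0.949(33) + 0.051(50.3) = 33.88230
T̂_Nadia = 0.949(23.8) + 0.051(41.1) = 24.68230
Difference = 33.88230 − 24.68230 = 9.20000

9.200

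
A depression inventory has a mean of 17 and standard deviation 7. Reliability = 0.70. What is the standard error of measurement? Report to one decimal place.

3.8

SEM = SD · √(1 − ρ) = 7 × √0.30 = 7 × 0.5477 = 3.834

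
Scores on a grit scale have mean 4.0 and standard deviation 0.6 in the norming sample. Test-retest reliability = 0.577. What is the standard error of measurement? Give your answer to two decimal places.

0.39

SEM = SD · √(1 − ρ) = 0.6 × √0.423 = 0.6 × 0.6504 = 0.390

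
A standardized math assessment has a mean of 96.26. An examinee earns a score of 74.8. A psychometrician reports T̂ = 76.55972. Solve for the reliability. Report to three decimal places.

T̂ = ρX + (1 − ρ)μ  ⇒  T̂ − μ = ρ(X − μ)
ρ = (T̂ − μ)/(X − μ) = (76.55972 − 96.26) / (74.8 − 96.26) = -19.70028 / -21.46 = 0.91800

0.918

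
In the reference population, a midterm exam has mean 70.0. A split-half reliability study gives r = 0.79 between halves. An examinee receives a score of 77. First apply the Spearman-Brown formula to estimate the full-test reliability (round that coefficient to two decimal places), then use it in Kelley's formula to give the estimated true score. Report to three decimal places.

76.160

Spearman-Brown: ρ = 2r/(1 + r) = 2(0.79)/(1 + 0.79) = 1.580/1.79 = 0.8827 → 0.88
Kelley's formula gives T̂ = 0.88·77 + 0.12·70.0 = 67.76 + 8.400 = 76.1600.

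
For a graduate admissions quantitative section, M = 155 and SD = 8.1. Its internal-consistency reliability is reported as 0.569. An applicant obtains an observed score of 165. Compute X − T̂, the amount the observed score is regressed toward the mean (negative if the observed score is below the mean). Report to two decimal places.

Regress the observed score toward the mean by the unreliability: T̂ = 0.569·165 + 0.431·155 = 93.885 + 66.805 = 160.6900.
X − T̂ = 165 − 160.690 = 4.310 → 4.31

4.31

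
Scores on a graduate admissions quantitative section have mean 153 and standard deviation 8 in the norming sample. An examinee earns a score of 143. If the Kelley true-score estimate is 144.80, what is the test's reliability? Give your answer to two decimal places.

0.82

T̂ = ρX + (1 − ρ)μ  ⇒  T̂ − μ = ρ(X − μ)
ρ = (T̂ − μ)/(X − μ) = (144.80 − 153) / (143 − 153) = -8.20 / -10.0 = 0.8200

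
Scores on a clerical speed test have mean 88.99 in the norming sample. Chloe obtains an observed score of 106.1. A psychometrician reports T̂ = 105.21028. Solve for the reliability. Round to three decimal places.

0.948

T̂ = ρX + (1 − ρ)μ  ⇒  T̂ − μ = ρ(X − μ)
ρ = (T̂ − μ)/(X − μ) = (105.21028 − 88.99) / (106.1 − 88.99) = 16.22028 / 17.11 = 0.94800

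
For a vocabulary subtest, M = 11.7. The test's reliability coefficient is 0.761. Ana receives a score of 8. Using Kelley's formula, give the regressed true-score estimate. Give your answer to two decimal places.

T̂ = ρX + (1 − ρ)μ
  = 0.761 × 8 + 0.239 × 11.7
  = 6.088 + 2.7963
  = 8.884
  ≈ 8.88

8.88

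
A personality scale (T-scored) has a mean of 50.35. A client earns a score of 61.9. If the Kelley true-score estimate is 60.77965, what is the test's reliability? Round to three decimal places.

T̂ = ρX + (1 − ρ)μ  ⇒  T̂ − μ = ρ(X − μ)
ρ = (T̂ − μ)/(X − μ) = (60.77965 − 50.35) / (61.9 − 50.35) = 10.42965 / 11.55 = 0.90300

0.903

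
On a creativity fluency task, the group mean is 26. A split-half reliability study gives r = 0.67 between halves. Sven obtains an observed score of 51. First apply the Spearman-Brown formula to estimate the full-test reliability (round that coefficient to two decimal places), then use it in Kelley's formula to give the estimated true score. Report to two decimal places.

46.00

Spearman-Brown: ρ = 2r/(1 + r) = 2(0.67)/(1 + 0.67) = 1.340/1.67 = 0.8024 → 0.80
Regress the observed score toward the mean by the unreliability: T̂ = 0.80·51 + 0.20·26 = 40.80 + 5.20 = 46.000.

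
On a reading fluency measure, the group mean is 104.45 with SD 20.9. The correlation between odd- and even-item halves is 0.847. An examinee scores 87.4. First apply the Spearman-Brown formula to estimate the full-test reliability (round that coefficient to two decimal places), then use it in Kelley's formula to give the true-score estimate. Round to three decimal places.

88.764

Spearman-Brown: ρ = 2r/(1 + r) = 2(0.847)/(1 + 0.847) = 1.6940/1.847 = 0.9172 → 0.92
T̂ = ρX + (1 − ρ)μ
  = 0.92 × 87.4 + 0.08 × 104.45
  = 80.408 + 8.3560
  = 88.7640
  ≈ 88.764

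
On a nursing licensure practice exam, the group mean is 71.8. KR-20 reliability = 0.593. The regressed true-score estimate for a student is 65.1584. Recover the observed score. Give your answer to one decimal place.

T̂ = ρX + (1 − ρ)μ  ⇒  X = (T̂ − (1 − ρ)μ) / ρ
X = (65.1584 − 0.407 × 71.8) / 0.593 = (65.1584 − 29.2226) / 0.593 = 35.9358 / 0.593 = 60.600

60.6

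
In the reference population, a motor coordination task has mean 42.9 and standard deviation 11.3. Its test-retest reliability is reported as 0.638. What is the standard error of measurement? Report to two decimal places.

6.80

SEM = SD · √(1 − ρ) = 11.3 × √0.362 = 11.3 × 0.6017 = 6.799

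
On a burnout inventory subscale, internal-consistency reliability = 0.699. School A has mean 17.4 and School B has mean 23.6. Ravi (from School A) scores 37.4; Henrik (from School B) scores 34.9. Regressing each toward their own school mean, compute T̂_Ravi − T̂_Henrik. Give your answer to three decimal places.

-0.119

T̂_Ravi = 0.699(37.4) + 0.301(17.4) = 31.38000
T̂_Henrik = 0.699(34.9) + 0.301(23.6) = 31.49870
Difference = 31.38000 − 31.49870 = -0.11870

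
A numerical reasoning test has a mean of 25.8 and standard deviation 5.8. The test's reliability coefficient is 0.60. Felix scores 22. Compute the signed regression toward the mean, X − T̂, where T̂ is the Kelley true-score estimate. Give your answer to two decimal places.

T̂ = 0.60(22) + 0.40(25.8) = 13.20 + 10.320 = 23.5200 → 23.520
X − T̂ = 22 − 23.520 = -1.520 → -1.52

-1.52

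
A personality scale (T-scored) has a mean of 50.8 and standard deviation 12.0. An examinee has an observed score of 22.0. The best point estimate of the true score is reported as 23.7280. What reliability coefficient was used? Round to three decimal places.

0.940

T̂ = ρX + (1 − ρ)μ  ⇒  T̂ − μ = ρ(X − μ)
ρ = (T̂ − μ)/(X − μ) = (23.7280 − 50.8) / (22.0 − 50.8) = -27.0720 / -28.8 = 0.94000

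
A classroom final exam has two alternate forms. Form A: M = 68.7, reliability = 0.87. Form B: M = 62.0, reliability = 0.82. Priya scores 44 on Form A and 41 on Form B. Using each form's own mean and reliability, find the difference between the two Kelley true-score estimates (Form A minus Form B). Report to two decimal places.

2.43

T̂_A = 0.87(44) + 0.13(68.7) = 47.2110
T̂_B = 0.82(41) + 0.18(62.0) = 44.7800
T̂_A − T̂_B = 2.4310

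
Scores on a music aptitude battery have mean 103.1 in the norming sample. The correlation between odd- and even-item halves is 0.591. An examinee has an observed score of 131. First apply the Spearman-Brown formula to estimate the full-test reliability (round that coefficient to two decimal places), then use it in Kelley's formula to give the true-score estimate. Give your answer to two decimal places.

Spearman-Brown: ρ = 2r/(1 + r) = 2(0.591)/(1 + 0.591) = 1.1820/1.591 = 0.7429 → 0.74
Regress the observed score toward the mean by the unreliability: T̂ = 0.74·131 + 0.26·103.1 = 96.94 + 26.806 = 123.746.

123.75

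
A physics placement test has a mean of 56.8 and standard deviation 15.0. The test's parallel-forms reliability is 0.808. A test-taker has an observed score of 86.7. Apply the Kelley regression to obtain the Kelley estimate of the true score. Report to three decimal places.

80.959

T̂ = 0.808(86.7) + 0.192(56.8) = 70.0536 + 10.9056 = 80.9592 → 80.959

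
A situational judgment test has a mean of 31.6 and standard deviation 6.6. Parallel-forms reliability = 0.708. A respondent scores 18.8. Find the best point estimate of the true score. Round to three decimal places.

T̂ = 0.708(18.8) + 0.292(31.6) = 13.3104 + 9.2272 = 22.5376 → 22.538

22.538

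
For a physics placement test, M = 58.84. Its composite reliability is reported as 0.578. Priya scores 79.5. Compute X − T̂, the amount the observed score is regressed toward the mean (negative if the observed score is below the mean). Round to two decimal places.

T̂ = ρX + (1 − ρ)μ
  = 0.578 × 79.5 + 0.422 × 58.84
  = 45.9510 + 24.83048
  = 70.7815
  ≈ 70.781
X − T̂ = 79.5 − 70.781 = 8.719 → 8.72

8.72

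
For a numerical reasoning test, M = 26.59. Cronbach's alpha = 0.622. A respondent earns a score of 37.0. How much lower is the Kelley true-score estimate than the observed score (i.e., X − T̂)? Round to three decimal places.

3.935

Weight the observed score by reliability and the mean by (1 − reliability): T̂ = 0.622·37.0 + 0.378·26.59 = 23.0140 + 10.05102 = 33.06502.
X − T̂ = 37.0 − 33.0650 = 3.9350 → 3.935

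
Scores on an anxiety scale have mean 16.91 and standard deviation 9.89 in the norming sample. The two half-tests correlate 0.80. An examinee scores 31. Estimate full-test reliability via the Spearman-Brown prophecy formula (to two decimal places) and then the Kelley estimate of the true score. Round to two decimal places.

Spearman-Brown: ρ = 2r/(1 + r) = 2(0.80)/(1 + 0.80) = 1.600/1.80 = 0.8889 → 0.89
Regress the observed score toward the mean by the unreliability: T̂ = 0.89·31 + 0.11·16.91 = 27.59 + 1.8601 = 29.450.

29.45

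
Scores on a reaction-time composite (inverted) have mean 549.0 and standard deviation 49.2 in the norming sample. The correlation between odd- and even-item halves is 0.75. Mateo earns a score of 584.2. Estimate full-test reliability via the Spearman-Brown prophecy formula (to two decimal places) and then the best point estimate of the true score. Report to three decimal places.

579.272

Spearman-Brown: ρ = 2r/(1 + r) = 2(0.75)/(1 + 0.75) = 1.500/1.75 = 0.8571 → 0.86
T̂ = ρX + (1 − ρ)μ
  = 0.86 × 584.2 + 0.14 × 549.0
  = 502.412 + 76.860
  = 579.2720
  ≈ 579.272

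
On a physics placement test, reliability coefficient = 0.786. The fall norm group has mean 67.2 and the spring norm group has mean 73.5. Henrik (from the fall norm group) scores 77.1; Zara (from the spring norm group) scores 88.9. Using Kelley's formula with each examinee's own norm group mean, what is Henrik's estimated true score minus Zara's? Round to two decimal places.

T̂_Henrik = 0.786(77.1) + 0.214(67.2) = 74.9814
T̂_Zara = 0.786(88.9) + 0.214(73.5) = 85.6044
Difference = 74.9814 − 85.6044 = -10.6230

-10.62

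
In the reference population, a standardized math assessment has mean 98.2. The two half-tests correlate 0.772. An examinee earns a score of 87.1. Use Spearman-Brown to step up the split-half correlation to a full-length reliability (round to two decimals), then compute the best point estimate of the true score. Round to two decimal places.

Spearman-Brown: ρ = 2r/(1 + r) = 2(0.772)/(1 + 0.772) = 1.5440/1.772 = 0.8713 → 0.87
T̂ = ρX + (1 − ρ)μ
  = 0.87 × 87.1 + 0.13 × 98.2
  = 75.777 + 12.766
  = 88.543
  ≈ 88.54

88.54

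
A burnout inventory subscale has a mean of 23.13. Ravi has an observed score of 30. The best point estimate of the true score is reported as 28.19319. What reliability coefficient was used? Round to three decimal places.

T̂ = ρX + (1 − ρ)μ  ⇒  T̂ − μ = ρ(X − μ)
ρ = (T̂ − μ)/(X − μ) = (28.19319 − 23.13) / (30 − 23.13) = 5.06319 / 6.87 = 0.73700

0.737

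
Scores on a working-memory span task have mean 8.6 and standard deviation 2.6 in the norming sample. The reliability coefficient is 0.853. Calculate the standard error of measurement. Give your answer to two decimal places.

SEM = SD · √(1 − ρ) = 2.6 × √0.147 = 2.6 × 0.3834 = 0.997

1.00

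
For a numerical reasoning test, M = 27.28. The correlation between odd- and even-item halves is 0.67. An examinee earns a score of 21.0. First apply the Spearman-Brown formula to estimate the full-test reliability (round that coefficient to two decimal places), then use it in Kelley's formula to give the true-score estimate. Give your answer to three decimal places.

22.256

Spearman-Brown: ρ = 2r/(1 + r) = 2(0.67)/(1 + 0.67) = 1.340/1.67 = 0.8024 → 0.80
T̂ = 0.80(21.0) + 0.20(27.28) = 16.800 + 5.4560 = 22.2560 → 22.256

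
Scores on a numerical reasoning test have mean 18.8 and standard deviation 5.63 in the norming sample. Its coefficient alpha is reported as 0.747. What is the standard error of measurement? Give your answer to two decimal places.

SEM = SD · √(1 − ρ) = 5.63 × √0.253 = 5.63 × 0.5030 = 2.832

2.83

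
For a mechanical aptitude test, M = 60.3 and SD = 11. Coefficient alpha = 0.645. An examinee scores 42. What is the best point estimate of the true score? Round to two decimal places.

T̂ = ρX + (1 − ρ)μ
  = 0.645 × 42 + 0.355 × 60.3
  = 27.090 + 21.4065
  = 48.496
  ≈ 48.50

48.50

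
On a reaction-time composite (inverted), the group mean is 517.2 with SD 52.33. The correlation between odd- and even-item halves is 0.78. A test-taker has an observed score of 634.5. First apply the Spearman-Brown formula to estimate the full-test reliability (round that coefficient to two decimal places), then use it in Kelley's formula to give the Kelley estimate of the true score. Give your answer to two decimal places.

620.42

Spearman-Brown: ρ = 2r/(1 + r) = 2(0.78)/(1 + 0.78) = 1.560/1.78 = 0.8764 → 0.88
Kelley's formula gives T̂ = 0.88·634.5 + 0.12·517.2 = 558.360 + 62.064 = 620.424.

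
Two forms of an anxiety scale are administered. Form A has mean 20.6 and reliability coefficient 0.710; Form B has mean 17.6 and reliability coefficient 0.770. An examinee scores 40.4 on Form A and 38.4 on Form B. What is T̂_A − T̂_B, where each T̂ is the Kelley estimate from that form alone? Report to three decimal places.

1.042

T̂_A = 0.710(40.4) + 0.290(20.6) = 34.65800
T̂_B = 0.770(38.4) + 0.230(17.6) = 33.61600
T̂_A − T̂_B = 1.04200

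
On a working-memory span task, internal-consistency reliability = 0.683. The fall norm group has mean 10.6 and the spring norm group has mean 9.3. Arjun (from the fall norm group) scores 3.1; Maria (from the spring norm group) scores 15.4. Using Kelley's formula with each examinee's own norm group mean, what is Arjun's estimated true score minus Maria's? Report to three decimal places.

T̂_Arjun = 0.683(3.1) + 0.317(10.6) = 5.47750
T̂_Maria = 0.683(15.4) + 0.317(9.3) = 13.46630
Difference = 5.47750 − 13.46630 = -7.98880

-7.989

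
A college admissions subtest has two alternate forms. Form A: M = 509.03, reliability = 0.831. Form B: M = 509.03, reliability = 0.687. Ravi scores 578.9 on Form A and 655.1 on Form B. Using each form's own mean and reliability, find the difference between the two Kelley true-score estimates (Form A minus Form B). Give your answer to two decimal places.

T̂_A = 0.831(578.9) + 0.169(509.03) = 567.0920
T̂_B = 0.687(655.1) + 0.313(509.03) = 609.3801
T̂_A − T̂_B = -42.2881

-42.29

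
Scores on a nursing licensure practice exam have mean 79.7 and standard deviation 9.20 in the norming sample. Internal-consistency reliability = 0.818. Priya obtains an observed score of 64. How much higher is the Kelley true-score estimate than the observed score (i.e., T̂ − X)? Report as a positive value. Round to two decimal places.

T̂ = 0.818(64) + 0.182(79.7) = 52.352 + 14.5054 = 66.8574 → 66.857
T̂ − X = 66.857 − 64 = 2.857 → 2.86

2.86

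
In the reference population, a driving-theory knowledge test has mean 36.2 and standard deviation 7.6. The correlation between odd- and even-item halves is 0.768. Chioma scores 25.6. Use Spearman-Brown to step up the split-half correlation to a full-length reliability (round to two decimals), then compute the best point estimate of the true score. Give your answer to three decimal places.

26.978

Spearman-Brown: ρ = 2r/(1 + r) = 2(0.768)/(1 + 0.768) = 1.5360/1.768 = 0.8688 → 0.87
T̂ = ρX + (1 − ρ)μ
  = 0.87 × 25.6 + 0.13 × 36.2
  = 22.272 + 4.706
  = 26.9780
  ≈ 26.978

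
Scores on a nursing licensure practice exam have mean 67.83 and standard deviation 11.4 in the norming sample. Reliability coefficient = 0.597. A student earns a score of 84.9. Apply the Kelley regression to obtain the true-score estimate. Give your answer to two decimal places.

T̂ = ρX + (1 − ρ)μ
  = 0.597 × 84.9 + 0.403 × 67.83
  = 50.6853 + 27.33549
  = 78.021
  ≈ 78.02

78.02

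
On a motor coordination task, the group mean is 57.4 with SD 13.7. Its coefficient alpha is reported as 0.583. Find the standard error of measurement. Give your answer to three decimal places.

SEM = SD · √(1 − ρ) = 13.7 × √0.417 = 13.7 × 0.6458 = 8.8468

8.847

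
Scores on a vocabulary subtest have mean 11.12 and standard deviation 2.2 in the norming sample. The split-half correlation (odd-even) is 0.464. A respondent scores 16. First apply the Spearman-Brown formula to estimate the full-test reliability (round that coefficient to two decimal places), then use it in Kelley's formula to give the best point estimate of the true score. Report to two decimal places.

14.19

Spearman-Brown: ρ = 2r/(1 + r) = 2(0.464)/(1 + 0.464) = 0.9280/1.464 = 0.6339 → 0.63
Kelley's formula gives T̂ = 0.63·16 + 0.37·11.12 = 10.08 + 4.1144 = 14.194.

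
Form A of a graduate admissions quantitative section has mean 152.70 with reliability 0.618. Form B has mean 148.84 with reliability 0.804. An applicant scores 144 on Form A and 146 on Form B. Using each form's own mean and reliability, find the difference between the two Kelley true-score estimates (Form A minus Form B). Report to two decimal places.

T̂_A = 0.618(144) + 0.382(152.70) = 147.3234
T̂_B = 0.804(146) + 0.196(148.84) = 146.5566
T̂_A − T̂_B = 0.7668

0.77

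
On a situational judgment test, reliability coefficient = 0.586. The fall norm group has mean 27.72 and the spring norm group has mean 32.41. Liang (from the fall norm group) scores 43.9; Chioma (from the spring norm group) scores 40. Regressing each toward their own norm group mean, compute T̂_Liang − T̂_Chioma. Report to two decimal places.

T̂_Liang = 0.586(43.9) + 0.414(27.72) = 37.2015
T̂_Chioma = 0.586(40) + 0.414(32.41) = 36.8577
Difference = 37.2015 − 36.8577 = 0.3437

0.34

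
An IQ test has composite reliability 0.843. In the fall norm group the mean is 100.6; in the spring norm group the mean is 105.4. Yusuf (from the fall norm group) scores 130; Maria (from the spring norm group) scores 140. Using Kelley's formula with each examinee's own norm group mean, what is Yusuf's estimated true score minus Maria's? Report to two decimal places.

T̂_Yusuf = 0.843(130) + 0.157(100.6) = 125.3842
T̂_Maria = 0.843(140) + 0.157(105.4) = 134.5678
Difference = 125.3842 − 134.5678 = -9.1836

-9.18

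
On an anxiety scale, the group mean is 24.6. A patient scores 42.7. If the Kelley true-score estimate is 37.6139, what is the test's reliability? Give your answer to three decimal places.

T̂ = ρX + (1 − ρ)μ  ⇒  T̂ − μ = ρ(X − μ)
ρ = (T̂ − μ)/(X − μ) = (37.6139 − 24.6) / (42.7 − 24.6) = 13.0139 / 18.1 = 0.71900

0.719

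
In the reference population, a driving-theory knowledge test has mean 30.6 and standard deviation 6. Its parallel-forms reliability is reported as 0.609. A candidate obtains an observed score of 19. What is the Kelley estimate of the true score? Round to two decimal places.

23.54

T̂ = 0.609(19) + 0.391(30.6) = 11.571 + 11.9646 = 23.536 → 23.54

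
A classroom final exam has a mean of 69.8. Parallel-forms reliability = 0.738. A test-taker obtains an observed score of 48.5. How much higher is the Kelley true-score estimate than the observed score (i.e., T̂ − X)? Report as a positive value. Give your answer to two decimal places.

5.58

T̂ = ρX + (1 − ρ)μ
  = 0.738 × 48.5 + 0.262 × 69.8
  = 35.7930 + 18.2876
  = 54.0806
  ≈ 54.081
T̂ − X = 54.081 − 48.5 = 5.581 → 5.58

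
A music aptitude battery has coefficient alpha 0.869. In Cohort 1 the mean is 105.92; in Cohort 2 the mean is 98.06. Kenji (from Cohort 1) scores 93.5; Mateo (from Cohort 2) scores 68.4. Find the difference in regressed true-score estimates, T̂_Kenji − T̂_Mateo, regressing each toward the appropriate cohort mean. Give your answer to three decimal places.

22.842

T̂_Kenji = 0.869(93.5) + 0.131(105.92) = 95.12702
T̂_Mateo = 0.869(68.4) + 0.131(98.06) = 72.28546
Difference = 95.12702 − 72.28546 = 22.84156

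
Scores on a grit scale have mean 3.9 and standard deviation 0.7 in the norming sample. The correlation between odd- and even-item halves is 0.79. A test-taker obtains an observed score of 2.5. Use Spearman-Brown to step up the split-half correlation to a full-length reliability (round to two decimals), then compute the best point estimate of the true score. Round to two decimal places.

Spearman-Brown: ρ = 2r/(1 + r) = 2(0.79)/(1 + 0.79) = 1.580/1.79 = 0.8827 → 0.88
T̂ = 0.88(2.5) + 0.12(3.9) = 2.200 + 0.468 = 2.668 → 2.67

2.67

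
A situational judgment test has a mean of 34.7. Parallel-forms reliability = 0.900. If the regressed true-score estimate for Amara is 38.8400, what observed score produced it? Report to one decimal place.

T̂ = ρX + (1 − ρ)μ  ⇒  X = (T̂ − (1 − ρ)μ) / ρ
X = (38.8400 − 0.100 × 34.7) / 0.900 = (38.8400 − 3.4700) / 0.900 = 35.3700 / 0.900 = 39.300

39.3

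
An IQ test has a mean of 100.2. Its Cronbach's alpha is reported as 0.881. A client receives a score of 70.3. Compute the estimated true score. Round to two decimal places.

73.86

T̂ = ρX + (1 − ρ)μ
  = 0.881 × 70.3 + 0.119 × 100.2
  = 61.9343 + 11.9238
  = 73.858
  ≈ 73.86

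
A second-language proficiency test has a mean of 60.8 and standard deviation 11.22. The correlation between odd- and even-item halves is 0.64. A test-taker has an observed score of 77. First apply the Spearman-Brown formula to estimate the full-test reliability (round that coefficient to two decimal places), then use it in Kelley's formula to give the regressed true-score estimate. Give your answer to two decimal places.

Spearman-Brown: ρ = 2r/(1 + r) = 2(0.64)/(1 + 0.64) = 1.280/1.64 = 0.7805 → 0.78
T̂ = 0.78(77) + 0.22(60.8) = 60.06 + 13.376 = 73.436 → 73.44

73.44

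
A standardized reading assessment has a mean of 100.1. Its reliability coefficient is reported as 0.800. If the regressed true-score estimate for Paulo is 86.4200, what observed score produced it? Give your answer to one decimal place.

T̂ = ρX + (1 − ρ)μ  ⇒  X = (T̂ − (1 − ρ)μ) / ρ
X = (86.4200 − 0.200 × 100.1) / 0.800 = (86.4200 − 20.0200) / 0.800 = 66.4000 / 0.800 = 83.000

83.0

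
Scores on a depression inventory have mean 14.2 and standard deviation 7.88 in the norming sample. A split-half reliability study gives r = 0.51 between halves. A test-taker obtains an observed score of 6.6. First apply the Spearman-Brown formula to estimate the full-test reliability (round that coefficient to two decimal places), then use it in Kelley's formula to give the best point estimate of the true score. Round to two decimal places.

Spearman-Brown: ρ = 2r/(1 + r) = 2(0.51)/(1 + 0.51) = 1.020/1.51 = 0.6755 → 0.68
T̂ = ρX + (1 − ρ)μ
  = 0.68 × 6.6 + 0.32 × 14.2
  = 4.488 + 4.544
  = 9.032
  ≈ 9.03

9.03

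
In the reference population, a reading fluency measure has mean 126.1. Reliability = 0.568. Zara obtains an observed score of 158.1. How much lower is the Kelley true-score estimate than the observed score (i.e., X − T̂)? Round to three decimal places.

13.824

T̂ = 0.568(158.1) + 0.432(126.1) = 89.8008 + 54.4752 = 144.27600 → 144.2760
X − T̂ = 158.1 − 144.2760 = 13.8240 → 13.824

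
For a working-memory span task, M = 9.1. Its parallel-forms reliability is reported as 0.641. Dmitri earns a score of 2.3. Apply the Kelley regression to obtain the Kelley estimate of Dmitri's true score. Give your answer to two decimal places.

T̂ = 0.641(2.3) + 0.359(9.1) = 1.4743 + 3.2669 = 4.741 → 4.74

4.74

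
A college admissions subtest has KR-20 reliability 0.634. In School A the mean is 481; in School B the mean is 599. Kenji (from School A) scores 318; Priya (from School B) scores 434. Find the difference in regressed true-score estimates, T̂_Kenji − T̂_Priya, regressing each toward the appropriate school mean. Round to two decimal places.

-116.73

T̂_Kenji = 0.634(318) + 0.366(481) = 377.6580
T̂_Priya = 0.634(434) + 0.366(599) = 494.3900
Difference = 377.6580 − 494.3900 = -116.7320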